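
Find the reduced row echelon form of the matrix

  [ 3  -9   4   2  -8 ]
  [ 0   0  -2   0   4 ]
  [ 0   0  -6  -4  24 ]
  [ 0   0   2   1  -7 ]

[[1, -3, 0, 0, 2], [0, 0, 1, 0, -2], [0, 0, 0, 1, -3], [0, 0, 0, 0, 0]]

R1 := 1/3·R1
  [ 1  -3  4/3  2/3  -8/3 ]
  [ 0   0   -2    0     4 ]
  [ 0   0   -6   -4    24 ]
  [ 0   0    2    1    -7 ]
R2 := -1/2·R2
  [ 1  -3  4/3  2/3  -8/3 ]
  [ 0   0    1    0    -2 ]
  [ 0   0   -6   -4    24 ]
  [ 0   0    2    1    -7 ]
R3 := R3 + 6·R2
  [ 1  -3  4/3  2/3  -8/3 ]
  [ 0   0    1    0    -2 ]
  [ 0   0    0   -4    12 ]
  [ 0   0    2    1    -7 ]
R4 := R4 − 2·R2
  [ 1  -3  4/3  2/3  -8/3 ]
  [ 0   0    1    0    -2 ]
  [ 0   0    0   -4    12 ]
  [ 0   0    0    1    -3 ]
R3 := -1/4·R3
  [ 1  -3  4/3  2/3  -8/3 ]
  [ 0   0    1    0    -2 ]
  [ 0   0    0    1    -3 ]
  [ 0   0    0    1    -3 ]
R4 := R4 − R3
  [ 1  -3  4/3  2/3  -8/3 ]
  [ 0   0    1    0    -2 ]
  [ 0   0    0    1    -3 ]
  [ 0   0    0    0     0 ]
R1 := R1 − 2/3·R3
  [ 1  -3  4/3  0  -2/3 ]
  [ 0   0    1  0    -2 ]
  [ 0   0    0  1    -3 ]
  [ 0   0    0  0     0 ]
R1 := R1 − 4/3·R2
  [ 1  -3  0  0   2 ]
  [ 0   0  1  0  -2 ]
  [ 0   0  0  1  -3 ]
  [ 0   0  0  0   0 ]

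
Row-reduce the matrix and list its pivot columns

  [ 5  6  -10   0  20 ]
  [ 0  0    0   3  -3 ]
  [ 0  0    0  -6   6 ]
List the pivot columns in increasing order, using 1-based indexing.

1, 4

r1 := 1/5·r1
  [ 1  6/5  -2   0   4 ]
  [ 0    0   0   3  -3 ]
  [ 0    0   0  -6   6 ]
r2 := 1/3·r2
  [ 1  6/5  -2   0   4 ]
  [ 0    0   0   1  -1 ]
  [ 0    0   0  -6   6 ]
r3 := r3 + 6·r2
  [ 1  6/5  -2  0   4 ]
  [ 0    0   0  1  -1 ]
  [ 0    0   0  0   0 ]
Pivot columns are the columns containing a leading 1.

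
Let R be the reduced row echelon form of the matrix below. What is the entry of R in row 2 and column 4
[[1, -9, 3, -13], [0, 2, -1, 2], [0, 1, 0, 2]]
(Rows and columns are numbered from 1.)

Multiply r2 by 1/2.
  [ 1  -9     3  -13 ]
  [ 0   1  -1/2    1 ]
  [ 0   1     0    2 ]
Subtract r2 from r3.
  [ 1  -9     3  -13 ]
  [ 0   1  -1/2    1 ]
  [ 0   0   1/2    1 ]
Multiply r3 by 2.
  [ 1  -9     3  -13 ]
  [ 0   1  -1/2    1 ]
  [ 0   0     1    2 ]
Add 1/2 times r3 to r2.
  [ 1  -9  3  -13 ]
  [ 0   1  0    2 ]
  [ 0   0  1    2 ]
Subtract 3 times r3 from r1.
  [ 1  -9  0  -19 ]
  [ 0   1  0    2 ]
  [ 0   0  1    2 ]
Add 9 times r2 to r1.
  [ 1  0  0  -1 ]
  [ 0  1  0   2 ]
  [ 0  0  1   2 ]

2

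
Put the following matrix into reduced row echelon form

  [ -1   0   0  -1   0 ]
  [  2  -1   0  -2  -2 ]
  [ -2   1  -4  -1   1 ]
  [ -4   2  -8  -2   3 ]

R1 → -1·R1
  [  1   0   0   1   0 ]
  [  2  -1   0  -2  -2 ]
  [ -2   1  -4  -1   1 ]
  [ -4   2  -8  -2   3 ]
R2 → R2 − 2·R1
  [  1   0   0   1   0 ]
  [  0  -1   0  -4  -2 ]
  [ -2   1  -4  -1   1 ]
  [ -4   2  -8  -2   3 ]
R3 → R3 + 2·R1
  [  1   0   0   1   0 ]
  [  0  -1   0  -4  -2 ]
  [  0   1  -4   1   1 ]
  [ -4   2  -8  -2   3 ]
R4 → R4 + 4·R1
  [ 1   0   0   1   0 ]
  [ 0  -1   0  -4  -2 ]
  [ 0   1  -4   1   1 ]
  [ 0   2  -8   2   3 ]
R2 → -1·R2
  [ 1  0   0  1  0 ]
  [ 0  1   0  4  2 ]
  [ 0  1  -4  1  1 ]
  [ 0  2  -8  2  3 ]
R3 → R3 − R2
  [ 1  0   0   1   0 ]
  [ 0  1   0   4   2 ]
  [ 0  0  -4  -3  -1 ]
  [ 0  2  -8   2   3 ]
R4 → R4 − 2·R2
  [ 1  0   0   1   0 ]
  [ 0  1   0   4   2 ]
  [ 0  0  -4  -3  -1 ]
  [ 0  0  -8  -6  -1 ]
R3 → -1/4·R3
  [ 1  0   0    1    0 ]
  [ 0  1   0    4    2 ]
  [ 0  0   1  3/4  1/4 ]
  [ 0  0  -8   -6   -1 ]
R4 → R4 + 8·R3
  [ 1  0  0    1    0 ]
  [ 0  1  0    4    2 ]
  [ 0  0  1  3/4  1/4 ]
  [ 0  0  0    0    1 ]
R3 → R3 − 1/4·R4
  [ 1  0  0    1  0 ]
  [ 0  1  0    4  2 ]
  [ 0  0  1  3/4  0 ]
  [ 0  0  0    0  1 ]
R2 → R2 − 2·R4
  [ 1  0  0    1  0 ]
  [ 0  1  0    4  0 ]
  [ 0  0  1  3/4  0 ]
  [ 0  0  0    0  1 ]

[[1, 0, 0, 1, 0], [0, 1, 0, 4, 0], [0, 0, 1, 3/4, 0], [0, 0, 0, 0, 1]]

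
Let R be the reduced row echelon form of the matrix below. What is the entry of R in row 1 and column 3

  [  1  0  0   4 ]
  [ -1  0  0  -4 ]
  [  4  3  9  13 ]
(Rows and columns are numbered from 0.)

Add R1 to R2.
  [ 1  0  0   4 ]
  [ 0  0  0   0 ]
  [ 4  3  9  13 ]
Subtract 4 times R1 from R3.
  [ 1  0  0   4 ]
  [ 0  0  0   0 ]
  [ 0  3  9  -3 ]
Swap R2 and R3.
  [ 1  0  0   4 ]
  [ 0  3  9  -3 ]
  [ 0  0  0   0 ]
Multiply R2 by 1/3.
  [ 1  0  0   4 ]
  [ 0  1  3  -1 ]
  [ 0  0  0   0 ]

-1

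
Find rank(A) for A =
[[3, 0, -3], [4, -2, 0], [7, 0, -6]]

r1 ← 1/3·r1
  [ 1   0  -1 ]
  [ 4  -2   0 ]
  [ 7   0  -6 ]
r2 ← r2 − 4·r1
  [ 1   0  -1 ]
  [ 0  -2   4 ]
  [ 7   0  -6 ]
r3 ← r3 − 7·r1
  [ 1   0  -1 ]
  [ 0  -2   4 ]
  [ 0   0   1 ]
r2 ← -1/2·r2
  [ 1  0  -1 ]
  [ 0  1  -2 ]
  [ 0  0   1 ]
r2 ← r2 + 2·r3
  [ 1  0  -1 ]
  [ 0  1   0 ]
  [ 0  0   1 ]
r1 ← r1 + r3
  [ 1  0  0 ]
  [ 0  1  0 ]
  [ 0  0  1 ]
The reduced form has 3 nonzero rows.

rank = 3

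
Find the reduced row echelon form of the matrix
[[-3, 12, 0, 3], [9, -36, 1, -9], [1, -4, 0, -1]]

[[1, -4, 0, -1], [0, 0, 1, 0], [0, 0, 0, 0]]

Multiply r1 by -1/3.
  [ 1   -4  0  -1 ]
  [ 9  -36  1  -9 ]
  [ 1   -4  0  -1 ]
Subtract 9 times r1 from r2.
  [ 1  -4  0  -1 ]
  [ 0   0  1   0 ]
  [ 1  -4  0  -1 ]
Subtract r1 from r3.
  [ 1  -4  0  -1 ]
  [ 0   0  1   0 ]
  [ 0   0  0   0 ]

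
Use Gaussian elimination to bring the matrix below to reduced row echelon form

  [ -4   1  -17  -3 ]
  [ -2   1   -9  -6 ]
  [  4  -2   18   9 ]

r1 -> -1/4·r1
  [  1  -1/4  17/4  3/4 ]
  [ -2     1    -9   -6 ]
  [  4    -2    18    9 ]
r2 -> r2 + 2·r1
  [ 1  -1/4  17/4   3/4 ]
  [ 0   1/2  -1/2  -9/2 ]
  [ 4    -2    18     9 ]
r3 -> r3 − 4·r1
  [ 1  -1/4  17/4   3/4 ]
  [ 0   1/2  -1/2  -9/2 ]
  [ 0    -1     1     6 ]
r2 -> 2·r2
  [ 1  -1/4  17/4  3/4 ]
  [ 0     1    -1   -9 ]
  [ 0    -1     1    6 ]
r3 -> r3 + r2
  [ 1  -1/4  17/4  3/4 ]
  [ 0     1    -1   -9 ]
  [ 0     0     0   -3 ]
r3 -> -1/3·r3
  [ 1  -1/4  17/4  3/4 ]
  [ 0     1    -1   -9 ]
  [ 0     0     0    1 ]
r2 -> r2 + 9·r3
  [ 1  -1/4  17/4  3/4 ]
  [ 0     1    -1    0 ]
  [ 0     0     0    1 ]
r1 -> r1 − 3/4·r3
  [ 1  -1/4  17/4  0 ]
  [ 0     1    -1  0 ]
  [ 0     0     0  1 ]
r1 -> r1 + 1/4·r2
  [ 1  0   4  0 ]
  [ 0  1  -1  0 ]
  [ 0  0   0  1 ]

[[1, 0, 4, 0], [0, 1, -1, 0], [0, 0, 0, 1]]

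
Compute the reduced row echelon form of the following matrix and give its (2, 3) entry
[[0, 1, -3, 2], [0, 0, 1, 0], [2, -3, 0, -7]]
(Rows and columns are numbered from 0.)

R1 <-> R3
  [ 2  -3   0  -7 ]
  [ 0   0   1   0 ]
  [ 0   1  -3   2 ]
R1 ← 1/2·R1
  [ 1  -3/2   0  -7/2 ]
  [ 0     0   1     0 ]
  [ 0     1  -3     2 ]
R2 <-> R3
  [ 1  -3/2   0  -7/2 ]
  [ 0     1  -3     2 ]
  [ 0     0   1     0 ]
R2 ← R2 + 3·R3
  [ 1  -3/2  0  -7/2 ]
  [ 0     1  0     2 ]
  [ 0     0  1     0 ]
R1 ← R1 + 3/2·R2
  [ 1  0  0  -1/2 ]
  [ 0  1  0     2 ]
  [ 0  0  1     0 ]

0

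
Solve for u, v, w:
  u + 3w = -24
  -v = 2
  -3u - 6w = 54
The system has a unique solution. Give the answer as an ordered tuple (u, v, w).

Form the augmented matrix and row-reduce:
  [  1   0   3  |  -24 ]
  [  0  -1   0  |    2 ]
  [ -3   0  -6  |   54 ]
ρ3 := ρ3 + 3·ρ1
  [ 1   0  3  |  -24 ]
  [ 0  -1  0  |    2 ]
  [ 0   0  3  |  -18 ]
ρ2 := -1·ρ2
  [ 1  0  3  |  -24 ]
  [ 0  1  0  |   -2 ]
  [ 0  0  3  |  -18 ]
ρ3 := 1/3·ρ3
  [ 1  0  3  |  -24 ]
  [ 0  1  0  |   -2 ]
  [ 0  0  1  |   -6 ]
ρ1 := ρ1 − 3·ρ3
  [ 1  0  0  |  -6 ]
  [ 0  1  0  |  -2 ]
  [ 0  0  1  |  -6 ]
Reading off the last column: u = -6, v = -2, w = -6.

(-6, -2, -6)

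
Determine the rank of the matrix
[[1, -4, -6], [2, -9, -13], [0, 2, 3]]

rank = 3

R2 → R2 − 2·R1
  [ 1  -4  -6 ]
  [ 0  -1  -1 ]
  [ 0   2   3 ]
R2 → -1·R2
  [ 1  -4  -6 ]
  [ 0   1   1 ]
  [ 0   2   3 ]
R3 → R3 − 2·R2
  [ 1  -4  -6 ]
  [ 0   1   1 ]
  [ 0   0   1 ]
R2 → R2 − R3
  [ 1  -4  -6 ]
  [ 0   1   0 ]
  [ 0   0   1 ]
R1 → R1 + 6·R3
  [ 1  -4  0 ]
  [ 0   1  0 ]
  [ 0   0  1 ]
R1 → R1 + 4·R2
  [ 1  0  0 ]
  [ 0  1  0 ]
  [ 0  0  1 ]
The reduced form has 3 nonzero rows.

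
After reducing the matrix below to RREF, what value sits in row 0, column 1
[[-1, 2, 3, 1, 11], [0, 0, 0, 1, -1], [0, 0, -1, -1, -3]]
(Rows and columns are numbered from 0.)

-2

R1 → -1·R1
  [ 1  -2  -3  -1  -11 ]
  [ 0   0   0   1   -1 ]
  [ 0   0  -1  -1   -3 ]
R2 ↔ R3
  [ 1  -2  -3  -1  -11 ]
  [ 0   0  -1  -1   -3 ]
  [ 0   0   0   1   -1 ]
R2 → -1·R2
  [ 1  -2  -3  -1  -11 ]
  [ 0   0   1   1    3 ]
  [ 0   0   0   1   -1 ]
R2 → R2 − R3
  [ 1  -2  -3  -1  -11 ]
  [ 0   0   1   0    4 ]
  [ 0   0   0   1   -1 ]
R1 → R1 + R3
  [ 1  -2  -3  0  -12 ]
  [ 0   0   1  0    4 ]
  [ 0   0   0  1   -1 ]
R1 → R1 + 3·R2
  [ 1  -2  0  0   0 ]
  [ 0   0  1  0   4 ]
  [ 0   0  0  1  -1 ]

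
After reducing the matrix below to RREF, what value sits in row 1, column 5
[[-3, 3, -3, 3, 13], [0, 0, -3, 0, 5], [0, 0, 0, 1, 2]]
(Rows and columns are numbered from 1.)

r1 := -1/3·r1
  [ 1  -1   1  -1  -13/3 ]
  [ 0   0  -3   0      5 ]
  [ 0   0   0   1      2 ]
r2 := -1/3·r2
  [ 1  -1  1  -1  -13/3 ]
  [ 0   0  1   0   -5/3 ]
  [ 0   0  0   1      2 ]
r1 := r1 + r3
  [ 1  -1  1  0  -7/3 ]
  [ 0   0  1  0  -5/3 ]
  [ 0   0  0  1     2 ]
r1 := r1 − r2
  [ 1  -1  0  0  -2/3 ]
  [ 0   0  1  0  -5/3 ]
  [ 0   0  0  1     2 ]

-2/3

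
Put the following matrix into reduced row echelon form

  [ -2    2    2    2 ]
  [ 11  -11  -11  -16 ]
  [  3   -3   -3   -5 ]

[[1, -1, -1, 0], [0, 0, 0, 1], [0, 0, 0, 0]]

r1 := -1/2·r1
  [  1   -1   -1   -1 ]
  [ 11  -11  -11  -16 ]
  [  3   -3   -3   -5 ]
r2 := r2 − 11·r1
  [ 1  -1  -1  -1 ]
  [ 0   0   0  -5 ]
  [ 3  -3  -3  -5 ]
r3 := r3 − 3·r1
  [ 1  -1  -1  -1 ]
  [ 0   0   0  -5 ]
  [ 0   0   0  -2 ]
r2 := -1/5·r2
  [ 1  -1  -1  -1 ]
  [ 0   0   0   1 ]
  [ 0   0   0  -2 ]
r3 := r3 + 2·r2
  [ 1  -1  -1  -1 ]
  [ 0   0   0   1 ]
  [ 0   0   0   0 ]
r1 := r1 + r2
  [ 1  -1  -1  0 ]
  [ 0   0   0  1 ]
  [ 0   0   0  0 ]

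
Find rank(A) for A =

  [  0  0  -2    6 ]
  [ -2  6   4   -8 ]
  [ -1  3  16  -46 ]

r1 ↔ r2
  [ -2  6   4   -8 ]
  [  0  0  -2    6 ]
  [ -1  3  16  -46 ]
r1 := -1/2·r1
  [  1  -3  -2    4 ]
  [  0   0  -2    6 ]
  [ -1   3  16  -46 ]
r3 := r3 + r1
  [ 1  -3  -2    4 ]
  [ 0   0  -2    6 ]
  [ 0   0  14  -42 ]
r2 := -1/2·r2
  [ 1  -3  -2    4 ]
  [ 0   0   1   -3 ]
  [ 0   0  14  -42 ]
r3 := r3 − 14·r2
  [ 1  -3  -2   4 ]
  [ 0   0   1  -3 ]
  [ 0   0   0   0 ]
r1 := r1 + 2·r2
  [ 1  -3  0  -2 ]
  [ 0   0  1  -3 ]
  [ 0   0  0   0 ]
The reduced form has 2 nonzero rows.

rank = 2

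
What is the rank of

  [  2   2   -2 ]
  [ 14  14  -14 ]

rank = 1

Multiply r1 by 1/2.
Subtract 14 times r1 from r2.
The reduced form has 1 nonzero row.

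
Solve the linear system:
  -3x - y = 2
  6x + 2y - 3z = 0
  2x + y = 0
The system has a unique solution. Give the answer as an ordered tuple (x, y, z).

(-2, 4, -4/3)

Form the augmented matrix and row-reduce:
  [ -3  -1   0  |  2 ]
  [  6   2  -3  |  0 ]
  [  2   1   0  |  0 ]
R1 ← -1/3·R1
  [ 1  1/3   0  |  -2/3 ]
  [ 6    2  -3  |     0 ]
  [ 2    1   0  |     0 ]
R2 ← R2 − 6·R1
  [ 1  1/3   0  |  -2/3 ]
  [ 0    0  -3  |     4 ]
  [ 2    1   0  |     0 ]
R3 ← R3 − 2·R1
  [ 1  1/3   0  |  -2/3 ]
  [ 0    0  -3  |     4 ]
  [ 0  1/3   0  |   4/3 ]
R2 <=> R3
  [ 1  1/3   0  |  -2/3 ]
  [ 0  1/3   0  |   4/3 ]
  [ 0    0  -3  |     4 ]
R2 ← 3·R2
  [ 1  1/3   0  |  -2/3 ]
  [ 0    1   0  |     4 ]
  [ 0    0  -3  |     4 ]
R3 ← -1/3·R3
  [ 1  1/3  0  |  -2/3 ]
  [ 0    1  0  |     4 ]
  [ 0    0  1  |  -4/3 ]
R1 ← R1 − 1/3·R2
  [ 1  0  0  |    -2 ]
  [ 0  1  0  |     4 ]
  [ 0  0  1  |  -4/3 ]
Reading off the last column: x = -2, y = 4, z = -4/3.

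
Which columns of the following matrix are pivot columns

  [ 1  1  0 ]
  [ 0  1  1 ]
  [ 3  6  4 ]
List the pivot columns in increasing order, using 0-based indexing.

0, 1, 2

ρ3 ← ρ3 − 3·ρ1
ρ3 ← ρ3 − 3·ρ2
ρ2 ← ρ2 − ρ3
ρ1 ← ρ1 − ρ2
Pivot columns are the columns containing a leading 1.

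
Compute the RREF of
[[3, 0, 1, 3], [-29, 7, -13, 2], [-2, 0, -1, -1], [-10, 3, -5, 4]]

R1 := 1/3·R1
  [   1  0  1/3   1 ]
  [ -29  7  -13   2 ]
  [  -2  0   -1  -1 ]
  [ -10  3   -5   4 ]
R2 := R2 + 29·R1
  [   1  0    1/3   1 ]
  [   0  7  -10/3  31 ]
  [  -2  0     -1  -1 ]
  [ -10  3     -5   4 ]
R3 := R3 + 2·R1
  [   1  0    1/3   1 ]
  [   0  7  -10/3  31 ]
  [   0  0   -1/3   1 ]
  [ -10  3     -5   4 ]
R4 := R4 + 10·R1
  [ 1  0    1/3   1 ]
  [ 0  7  -10/3  31 ]
  [ 0  0   -1/3   1 ]
  [ 0  3   -5/3  14 ]
R2 := 1/7·R2
  [ 1  0     1/3     1 ]
  [ 0  1  -10/21  31/7 ]
  [ 0  0    -1/3     1 ]
  [ 0  3    -5/3    14 ]
R4 := R4 − 3·R2
  [ 1  0     1/3     1 ]
  [ 0  1  -10/21  31/7 ]
  [ 0  0    -1/3     1 ]
  [ 0  0   -5/21   5/7 ]
R3 := -3·R3
  [ 1  0     1/3     1 ]
  [ 0  1  -10/21  31/7 ]
  [ 0  0       1    -3 ]
  [ 0  0   -5/21   5/7 ]
R4 := R4 + 5/21·R3
  [ 1  0     1/3     1 ]
  [ 0  1  -10/21  31/7 ]
  [ 0  0       1    -3 ]
  [ 0  0       0     0 ]
R2 := R2 + 10/21·R3
  [ 1  0  1/3   1 ]
  [ 0  1    0   3 ]
  [ 0  0    1  -3 ]
  [ 0  0    0   0 ]
R1 := R1 − 1/3·R3
  [ 1  0  0   2 ]
  [ 0  1  0   3 ]
  [ 0  0  1  -3 ]
  [ 0  0  0   0 ]

[[1, 0, 0, 2], [0, 1, 0, 3], [0, 0, 1, -3], [0, 0, 0, 0]]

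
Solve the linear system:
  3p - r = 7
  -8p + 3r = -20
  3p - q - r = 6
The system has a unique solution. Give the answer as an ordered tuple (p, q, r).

(1, 1, -4)

Form the augmented matrix and row-reduce:
  [  3   0  -1  |    7 ]
  [ -8   0   3  |  -20 ]
  [  3  -1  -1  |    6 ]
Multiply r1 by 1/3.
  [  1   0  -1/3  |  7/3 ]
  [ -8   0     3  |  -20 ]
  [  3  -1    -1  |    6 ]
Add 8 times r1 to r2.
  [ 1   0  -1/3  |   7/3 ]
  [ 0   0   1/3  |  -4/3 ]
  [ 3  -1    -1  |     6 ]
Subtract 3 times r1 from r3.
  [ 1   0  -1/3  |   7/3 ]
  [ 0   0   1/3  |  -4/3 ]
  [ 0  -1     0  |    -1 ]
Swap r2 and r3.
  [ 1   0  -1/3  |   7/3 ]
  [ 0  -1     0  |    -1 ]
  [ 0   0   1/3  |  -4/3 ]
Multiply r2 by -1.
  [ 1  0  -1/3  |   7/3 ]
  [ 0  1     0  |     1 ]
  [ 0  0   1/3  |  -4/3 ]
Multiply r3 by 3.
  [ 1  0  -1/3  |  7/3 ]
  [ 0  1     0  |    1 ]
  [ 0  0     1  |   -4 ]
Add 1/3 times r3 to r1.
  [ 1  0  0  |   1 ]
  [ 0  1  0  |   1 ]
  [ 0  0  1  |  -4 ]
Reading off the last column: p = 1, q = 1, r = -4.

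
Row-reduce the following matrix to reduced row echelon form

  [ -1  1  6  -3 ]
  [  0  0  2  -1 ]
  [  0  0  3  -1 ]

[[1, -1, 0, 0], [0, 0, 1, 0], [0, 0, 0, 1]]

ρ1 := -1·ρ1
  [ 1  -1  -6   3 ]
  [ 0   0   2  -1 ]
  [ 0   0   3  -1 ]
ρ2 := 1/2·ρ2
  [ 1  -1  -6     3 ]
  [ 0   0   1  -1/2 ]
  [ 0   0   3    -1 ]
ρ3 := ρ3 − 3·ρ2
  [ 1  -1  -6     3 ]
  [ 0   0   1  -1/2 ]
  [ 0   0   0   1/2 ]
ρ3 := 2·ρ3
  [ 1  -1  -6     3 ]
  [ 0   0   1  -1/2 ]
  [ 0   0   0     1 ]
ρ2 := ρ2 + 1/2·ρ3
  [ 1  -1  -6  3 ]
  [ 0   0   1  0 ]
  [ 0   0   0  1 ]
ρ1 := ρ1 − 3·ρ3
  [ 1  -1  -6  0 ]
  [ 0   0   1  0 ]
  [ 0   0   0  1 ]
ρ1 := ρ1 + 6·ρ2
  [ 1  -1  0  0 ]
  [ 0   0  1  0 ]
  [ 0   0  0  1 ]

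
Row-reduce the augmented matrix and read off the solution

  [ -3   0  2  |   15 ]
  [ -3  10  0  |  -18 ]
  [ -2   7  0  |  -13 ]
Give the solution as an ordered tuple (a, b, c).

R1 -> -1/3·R1
  [  1   0  -2/3  |   -5 ]
  [ -3  10     0  |  -18 ]
  [ -2   7     0  |  -13 ]
R2 -> R2 + 3·R1
  [  1   0  -2/3  |   -5 ]
  [  0  10    -2  |  -33 ]
  [ -2   7     0  |  -13 ]
R3 -> R3 + 2·R1
  [ 1   0  -2/3  |   -5 ]
  [ 0  10    -2  |  -33 ]
  [ 0   7  -4/3  |  -23 ]
R2 -> 1/10·R2
  [ 1  0  -2/3  |      -5 ]
  [ 0  1  -1/5  |  -33/10 ]
  [ 0  7  -4/3  |     -23 ]
R3 -> R3 − 7·R2
  [ 1  0  -2/3  |      -5 ]
  [ 0  1  -1/5  |  -33/10 ]
  [ 0  0  1/15  |    1/10 ]
R3 -> 15·R3
  [ 1  0  -2/3  |      -5 ]
  [ 0  1  -1/5  |  -33/10 ]
  [ 0  0     1  |     3/2 ]
R2 -> R2 + 1/5·R3
  [ 1  0  -2/3  |   -5 ]
  [ 0  1     0  |   -3 ]
  [ 0  0     1  |  3/2 ]
R1 -> R1 + 2/3·R3
  [ 1  0  0  |   -4 ]
  [ 0  1  0  |   -3 ]
  [ 0  0  1  |  3/2 ]
Reading off the last column: a = -4, b = -3, c = 3/2.

(-4, -3, 3/2)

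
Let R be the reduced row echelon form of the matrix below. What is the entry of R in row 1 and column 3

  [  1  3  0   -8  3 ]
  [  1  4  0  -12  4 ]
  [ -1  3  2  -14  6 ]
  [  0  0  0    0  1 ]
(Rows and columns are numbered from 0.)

-4

ρ2 -> ρ2 − ρ1
  [  1  3  0   -8  3 ]
  [  0  1  0   -4  1 ]
  [ -1  3  2  -14  6 ]
  [  0  0  0    0  1 ]
ρ3 -> ρ3 + ρ1
  [ 1  3  0   -8  3 ]
  [ 0  1  0   -4  1 ]
  [ 0  6  2  -22  9 ]
  [ 0  0  0    0  1 ]
ρ3 -> ρ3 − 6·ρ2
  [ 1  3  0  -8  3 ]
  [ 0  1  0  -4  1 ]
  [ 0  0  2   2  3 ]
  [ 0  0  0   0  1 ]
ρ3 -> 1/2·ρ3
  [ 1  3  0  -8    3 ]
  [ 0  1  0  -4    1 ]
  [ 0  0  1   1  3/2 ]
  [ 0  0  0   0    1 ]
ρ3 -> ρ3 − 3/2·ρ4
  [ 1  3  0  -8  3 ]
  [ 0  1  0  -4  1 ]
  [ 0  0  1   1  0 ]
  [ 0  0  0   0  1 ]
ρ2 -> ρ2 − ρ4
  [ 1  3  0  -8  3 ]
  [ 0  1  0  -4  0 ]
  [ 0  0  1   1  0 ]
  [ 0  0  0   0  1 ]
ρ1 -> ρ1 − 3·ρ4
  [ 1  3  0  -8  0 ]
  [ 0  1  0  -4  0 ]
  [ 0  0  1   1  0 ]
  [ 0  0  0   0  1 ]
ρ1 -> ρ1 − 3·ρ2
  [ 1  0  0   4  0 ]
  [ 0  1  0  -4  0 ]
  [ 0  0  1   1  0 ]
  [ 0  0  0   0  1 ]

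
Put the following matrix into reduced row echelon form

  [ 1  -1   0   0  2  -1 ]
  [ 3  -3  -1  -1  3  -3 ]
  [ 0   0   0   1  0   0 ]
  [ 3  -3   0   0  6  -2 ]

[[1, -1, 0, 0, 2, 0], [0, 0, 1, 0, 3, 0], [0, 0, 0, 1, 0, 0], [0, 0, 0, 0, 0, 1]]

R2 := R2 − 3·R1
  [ 1  -1   0   0   2  -1 ]
  [ 0   0  -1  -1  -3   0 ]
  [ 0   0   0   1   0   0 ]
  [ 3  -3   0   0   6  -2 ]
R4 := R4 − 3·R1
  [ 1  -1   0   0   2  -1 ]
  [ 0   0  -1  -1  -3   0 ]
  [ 0   0   0   1   0   0 ]
  [ 0   0   0   0   0   1 ]
R2 := -1·R2
  [ 1  -1  0  0  2  -1 ]
  [ 0   0  1  1  3   0 ]
  [ 0   0  0  1  0   0 ]
  [ 0   0  0  0  0   1 ]
R1 := R1 + R4
  [ 1  -1  0  0  2  0 ]
  [ 0   0  1  1  3  0 ]
  [ 0   0  0  1  0  0 ]
  [ 0   0  0  0  0  1 ]
R2 := R2 − R3
  [ 1  -1  0  0  2  0 ]
  [ 0   0  1  0  3  0 ]
  [ 0   0  0  1  0  0 ]
  [ 0   0  0  0  0  1 ]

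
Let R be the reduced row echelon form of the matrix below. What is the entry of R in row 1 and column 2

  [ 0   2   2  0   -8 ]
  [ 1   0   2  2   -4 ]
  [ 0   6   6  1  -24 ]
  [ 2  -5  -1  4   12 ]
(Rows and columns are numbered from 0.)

R1 <=> R2
  [ 1   0   2  2   -4 ]
  [ 0   2   2  0   -8 ]
  [ 0   6   6  1  -24 ]
  [ 2  -5  -1  4   12 ]
R4 -> R4 − 2·R1
  [ 1   0   2  2   -4 ]
  [ 0   2   2  0   -8 ]
  [ 0   6   6  1  -24 ]
  [ 0  -5  -5  0   20 ]
R2 -> 1/2·R2
  [ 1   0   2  2   -4 ]
  [ 0   1   1  0   -4 ]
  [ 0   6   6  1  -24 ]
  [ 0  -5  -5  0   20 ]
R3 -> R3 − 6·R2
  [ 1   0   2  2  -4 ]
  [ 0   1   1  0  -4 ]
  [ 0   0   0  1   0 ]
  [ 0  -5  -5  0  20 ]
R4 -> R4 + 5·R2
  [ 1  0  2  2  -4 ]
  [ 0  1  1  0  -4 ]
  [ 0  0  0  1   0 ]
  [ 0  0  0  0   0 ]
R1 -> R1 − 2·R3
  [ 1  0  2  0  -4 ]
  [ 0  1  1  0  -4 ]
  [ 0  0  0  1   0 ]
  [ 0  0  0  0   0 ]

1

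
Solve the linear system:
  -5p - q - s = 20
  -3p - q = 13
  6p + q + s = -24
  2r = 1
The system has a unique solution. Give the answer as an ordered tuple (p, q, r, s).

Form the augmented matrix and row-reduce:
  [ -5  -1  0  -1  |   20 ]
  [ -3  -1  0   0  |   13 ]
  [  6   1  0   1  |  -24 ]
  [  0   0  2   0  |    1 ]
Multiply r1 by -1/5.
Add 3 times r1 to r2.
Subtract 6 times r1 from r3.
Multiply r2 by -5/2.
Add 1/5 times r2 to r3.
Swap r3 and r4.
Multiply r3 by 1/2.
Multiply r4 by -2.
Add 3/2 times r4 to r2.
Subtract 1/5 times r4 from r1.
Subtract 1/5 times r2 from r1.
Reading off the last column: p = -4, q = -1, r = 1/2, s = 1.

(-4, -1, 1/2, 1)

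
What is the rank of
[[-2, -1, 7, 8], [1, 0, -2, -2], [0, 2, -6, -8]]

rank = 2

Multiply ρ1 by -1/2.
  [ 1  1/2  -7/2  -4 ]
  [ 1    0    -2  -2 ]
  [ 0    2    -6  -8 ]
Subtract ρ1 from ρ2.
  [ 1   1/2  -7/2  -4 ]
  [ 0  -1/2   3/2   2 ]
  [ 0     2    -6  -8 ]
Multiply ρ2 by -2.
  [ 1  1/2  -7/2  -4 ]
  [ 0    1    -3  -4 ]
  [ 0    2    -6  -8 ]
Subtract 2 times ρ2 from ρ3.
  [ 1  1/2  -7/2  -4 ]
  [ 0    1    -3  -4 ]
  [ 0    0     0   0 ]
Subtract 1/2 times ρ2 from ρ1.
  [ 1  0  -2  -2 ]
  [ 0  1  -3  -4 ]
  [ 0  0   0   0 ]
The reduced form has 2 nonzero rows.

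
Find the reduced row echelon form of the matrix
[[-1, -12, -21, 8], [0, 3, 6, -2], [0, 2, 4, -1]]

[[1, 0, -3, 0], [0, 1, 2, 0], [0, 0, 0, 1]]

Multiply R1 by -1.
  [ 1  12  21  -8 ]
  [ 0   3   6  -2 ]
  [ 0   2   4  -1 ]
Multiply R2 by 1/3.
  [ 1  12  21    -8 ]
  [ 0   1   2  -2/3 ]
  [ 0   2   4    -1 ]
Subtract 2 times R2 from R3.
  [ 1  12  21    -8 ]
  [ 0   1   2  -2/3 ]
  [ 0   0   0   1/3 ]
Multiply R3 by 3.
  [ 1  12  21    -8 ]
  [ 0   1   2  -2/3 ]
  [ 0   0   0     1 ]
Add 2/3 times R3 to R2.
  [ 1  12  21  -8 ]
  [ 0   1   2   0 ]
  [ 0   0   0   1 ]
Add 8 times R3 to R1.
  [ 1  12  21  0 ]
  [ 0   1   2  0 ]
  [ 0   0   0  1 ]
Subtract 12 times R2 from R1.
  [ 1  0  -3  0 ]
  [ 0  1   2  0 ]
  [ 0  0   0  1 ]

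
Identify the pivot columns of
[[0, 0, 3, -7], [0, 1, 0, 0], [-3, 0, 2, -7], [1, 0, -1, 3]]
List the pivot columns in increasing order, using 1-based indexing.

1, 2, 3, 4

R1 ↔ R3
  [ -3  0   2  -7 ]
  [  0  1   0   0 ]
  [  0  0   3  -7 ]
  [  1  0  -1   3 ]
R1 -> -1/3·R1
  [ 1  0  -2/3  7/3 ]
  [ 0  1     0    0 ]
  [ 0  0     3   -7 ]
  [ 1  0    -1    3 ]
R4 -> R4 − R1
  [ 1  0  -2/3  7/3 ]
  [ 0  1     0    0 ]
  [ 0  0     3   -7 ]
  [ 0  0  -1/3  2/3 ]
R3 -> 1/3·R3
  [ 1  0  -2/3   7/3 ]
  [ 0  1     0     0 ]
  [ 0  0     1  -7/3 ]
  [ 0  0  -1/3   2/3 ]
R4 -> R4 + 1/3·R3
  [ 1  0  -2/3   7/3 ]
  [ 0  1     0     0 ]
  [ 0  0     1  -7/3 ]
  [ 0  0     0  -1/9 ]
R4 -> -9·R4
  [ 1  0  -2/3   7/3 ]
  [ 0  1     0     0 ]
  [ 0  0     1  -7/3 ]
  [ 0  0     0     1 ]
R3 -> R3 + 7/3·R4
  [ 1  0  -2/3  7/3 ]
  [ 0  1     0    0 ]
  [ 0  0     1    0 ]
  [ 0  0     0    1 ]
R1 -> R1 − 7/3·R4
  [ 1  0  -2/3  0 ]
  [ 0  1     0  0 ]
  [ 0  0     1  0 ]
  [ 0  0     0  1 ]
R1 -> R1 + 2/3·R3
  [ 1  0  0  0 ]
  [ 0  1  0  0 ]
  [ 0  0  1  0 ]
  [ 0  0  0  1 ]
Pivot columns are the columns containing a leading 1.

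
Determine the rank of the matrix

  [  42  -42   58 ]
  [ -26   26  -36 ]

R1 ← 1/42·R1
  [   1  -1  29/21 ]
  [ -26  26    -36 ]
R2 ← R2 + 26·R1
  [ 1  -1  29/21 ]
  [ 0   0  -2/21 ]
R2 ← -21/2·R2
  [ 1  -1  29/21 ]
  [ 0   0      1 ]
R1 ← R1 − 29/21·R2
  [ 1  -1  0 ]
  [ 0   0  1 ]
The reduced form has 2 nonzero rows.

rank = 2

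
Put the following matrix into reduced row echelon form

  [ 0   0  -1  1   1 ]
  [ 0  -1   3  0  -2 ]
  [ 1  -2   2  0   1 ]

[[1, 0, 0, -4, 1], [0, 1, 0, -3, -1], [0, 0, 1, -1, -1]]

ρ1 <-> ρ3
  [ 1  -2   2  0   1 ]
  [ 0  -1   3  0  -2 ]
  [ 0   0  -1  1   1 ]
ρ2 := -1·ρ2
  [ 1  -2   2  0  1 ]
  [ 0   1  -3  0  2 ]
  [ 0   0  -1  1  1 ]
ρ3 := -1·ρ3
  [ 1  -2   2   0   1 ]
  [ 0   1  -3   0   2 ]
  [ 0   0   1  -1  -1 ]
ρ2 := ρ2 + 3·ρ3
  [ 1  -2  2   0   1 ]
  [ 0   1  0  -3  -1 ]
  [ 0   0  1  -1  -1 ]
ρ1 := ρ1 − 2·ρ3
  [ 1  -2  0   2   3 ]
  [ 0   1  0  -3  -1 ]
  [ 0   0  1  -1  -1 ]
ρ1 := ρ1 + 2·ρ2
  [ 1  0  0  -4   1 ]
  [ 0  1  0  -3  -1 ]
  [ 0  0  1  -1  -1 ]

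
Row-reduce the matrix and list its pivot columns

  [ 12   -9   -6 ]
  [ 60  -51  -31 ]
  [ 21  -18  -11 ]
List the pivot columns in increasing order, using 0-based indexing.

0, 1, 2

r1 → 1/12·r1
  [  1  -3/4  -1/2 ]
  [ 60   -51   -31 ]
  [ 21   -18   -11 ]
r2 → r2 − 60·r1
  [  1  -3/4  -1/2 ]
  [  0    -6    -1 ]
  [ 21   -18   -11 ]
r3 → r3 − 21·r1
  [ 1  -3/4  -1/2 ]
  [ 0    -6    -1 ]
  [ 0  -9/4  -1/2 ]
r2 → -1/6·r2
  [ 1  -3/4  -1/2 ]
  [ 0     1   1/6 ]
  [ 0  -9/4  -1/2 ]
r3 → r3 + 9/4·r2
  [ 1  -3/4  -1/2 ]
  [ 0     1   1/6 ]
  [ 0     0  -1/8 ]
r3 → -8·r3
  [ 1  -3/4  -1/2 ]
  [ 0     1   1/6 ]
  [ 0     0     1 ]
r2 → r2 − 1/6·r3
  [ 1  -3/4  -1/2 ]
  [ 0     1     0 ]
  [ 0     0     1 ]
r1 → r1 + 1/2·r3
  [ 1  -3/4  0 ]
  [ 0     1  0 ]
  [ 0     0  1 ]
r1 → r1 + 3/4·r2
  [ 1  0  0 ]
  [ 0  1  0 ]
  [ 0  0  1 ]
Pivot columns are the columns containing a leading 1.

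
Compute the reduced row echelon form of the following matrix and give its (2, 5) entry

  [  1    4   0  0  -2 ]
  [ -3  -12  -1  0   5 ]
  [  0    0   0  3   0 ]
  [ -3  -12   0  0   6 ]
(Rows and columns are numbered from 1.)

Add 3 times R1 to R2.
  [  1    4   0  0  -2 ]
  [  0    0  -1  0  -1 ]
  [  0    0   0  3   0 ]
  [ -3  -12   0  0   6 ]
Add 3 times R1 to R4.
  [ 1  4   0  0  -2 ]
  [ 0  0  -1  0  -1 ]
  [ 0  0   0  3   0 ]
  [ 0  0   0  0   0 ]
Multiply R2 by -1.
  [ 1  4  0  0  -2 ]
  [ 0  0  1  0   1 ]
  [ 0  0  0  3   0 ]
  [ 0  0  0  0   0 ]
Multiply R3 by 1/3.
  [ 1  4  0  0  -2 ]
  [ 0  0  1  0   1 ]
  [ 0  0  0  1   0 ]
  [ 0  0  0  0   0 ]

1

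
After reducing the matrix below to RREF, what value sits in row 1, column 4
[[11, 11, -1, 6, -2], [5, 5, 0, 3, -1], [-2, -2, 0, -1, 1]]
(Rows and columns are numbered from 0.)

r1 -> 1/11·r1
r2 -> r2 − 5·r1
r3 -> r3 + 2·r1
r2 -> 11/5·r2
r3 -> r3 + 2/11·r2
r3 -> 5·r3
r2 -> r2 − 3/5·r3
r1 -> r1 − 6/11·r3
r1 -> r1 + 1/11·r2

-2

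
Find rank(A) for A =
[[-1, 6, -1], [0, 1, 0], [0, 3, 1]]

r1 → -1·r1
r3 → r3 − 3·r2
r1 → r1 − r3
r1 → r1 + 6·r2
The reduced form has 3 nonzero rows.

rank = 3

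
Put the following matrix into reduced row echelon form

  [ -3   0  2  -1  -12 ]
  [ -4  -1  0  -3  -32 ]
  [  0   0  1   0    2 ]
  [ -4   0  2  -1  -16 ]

[[1, 0, 0, 0, 4], [0, 1, 0, 0, 4], [0, 0, 1, 0, 2], [0, 0, 0, 1, 4]]

ρ1 := -1/3·ρ1
  [  1   0  -2/3  1/3    4 ]
  [ -4  -1     0   -3  -32 ]
  [  0   0     1    0    2 ]
  [ -4   0     2   -1  -16 ]
ρ2 := ρ2 + 4·ρ1
  [  1   0  -2/3   1/3    4 ]
  [  0  -1  -8/3  -5/3  -16 ]
  [  0   0     1     0    2 ]
  [ -4   0     2    -1  -16 ]
ρ4 := ρ4 + 4·ρ1
  [ 1   0  -2/3   1/3    4 ]
  [ 0  -1  -8/3  -5/3  -16 ]
  [ 0   0     1     0    2 ]
  [ 0   0  -2/3   1/3    0 ]
ρ2 := -1·ρ2
  [ 1  0  -2/3  1/3   4 ]
  [ 0  1   8/3  5/3  16 ]
  [ 0  0     1    0   2 ]
  [ 0  0  -2/3  1/3   0 ]
ρ4 := ρ4 + 2/3·ρ3
  [ 1  0  -2/3  1/3    4 ]
  [ 0  1   8/3  5/3   16 ]
  [ 0  0     1    0    2 ]
  [ 0  0     0  1/3  4/3 ]
ρ4 := 3·ρ4
  [ 1  0  -2/3  1/3   4 ]
  [ 0  1   8/3  5/3  16 ]
  [ 0  0     1    0   2 ]
  [ 0  0     0    1   4 ]
ρ2 := ρ2 − 5/3·ρ4
  [ 1  0  -2/3  1/3     4 ]
  [ 0  1   8/3    0  28/3 ]
  [ 0  0     1    0     2 ]
  [ 0  0     0    1     4 ]
ρ1 := ρ1 − 1/3·ρ4
  [ 1  0  -2/3  0   8/3 ]
  [ 0  1   8/3  0  28/3 ]
  [ 0  0     1  0     2 ]
  [ 0  0     0  1     4 ]
ρ2 := ρ2 − 8/3·ρ3
  [ 1  0  -2/3  0  8/3 ]
  [ 0  1     0  0    4 ]
  [ 0  0     1  0    2 ]
  [ 0  0     0  1    4 ]
ρ1 := ρ1 + 2/3·ρ3
  [ 1  0  0  0  4 ]
  [ 0  1  0  0  4 ]
  [ 0  0  1  0  2 ]
  [ 0  0  0  1  4 ]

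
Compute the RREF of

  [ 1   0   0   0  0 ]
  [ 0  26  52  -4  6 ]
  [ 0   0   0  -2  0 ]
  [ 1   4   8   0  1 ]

[[1, 0, 0, 0, 0], [0, 1, 2, 0, 0], [0, 0, 0, 1, 0], [0, 0, 0, 0, 1]]

R4 -> R4 − R1
R2 -> 1/26·R2
R4 -> R4 − 4·R2
R3 -> -1/2·R3
R4 -> R4 − 8/13·R3
R4 -> 13·R4
R2 -> R2 − 3/13·R4
R2 -> R2 + 2/13·R3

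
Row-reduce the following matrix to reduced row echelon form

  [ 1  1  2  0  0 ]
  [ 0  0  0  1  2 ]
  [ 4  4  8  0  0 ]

r3 -> r3 − 4·r1
  [ 1  1  2  0  0 ]
  [ 0  0  0  1  2 ]
  [ 0  0  0  0  0 ]

[[1, 1, 2, 0, 0], [0, 0, 0, 1, 2], [0, 0, 0, 0, 0]]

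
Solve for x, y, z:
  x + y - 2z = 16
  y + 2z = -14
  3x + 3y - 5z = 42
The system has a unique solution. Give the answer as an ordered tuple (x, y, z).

(6, -2, -6)

Form the augmented matrix and row-reduce:
  [ 1  1  -2  |   16 ]
  [ 0  1   2  |  -14 ]
  [ 3  3  -5  |   42 ]
Subtract 3 times R1 from R3.
  [ 1  1  -2  |   16 ]
  [ 0  1   2  |  -14 ]
  [ 0  0   1  |   -6 ]
Subtract 2 times R3 from R2.
  [ 1  1  -2  |  16 ]
  [ 0  1   0  |  -2 ]
  [ 0  0   1  |  -6 ]
Add 2 times R3 to R1.
  [ 1  1  0  |   4 ]
  [ 0  1  0  |  -2 ]
  [ 0  0  1  |  -6 ]
Subtract R2 from R1.
  [ 1  0  0  |   6 ]
  [ 0  1  0  |  -2 ]
  [ 0  0  1  |  -6 ]
Reading off the last column: x = 6, y = -2, z = -6.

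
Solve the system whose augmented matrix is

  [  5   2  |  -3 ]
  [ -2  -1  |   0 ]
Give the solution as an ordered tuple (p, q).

(-3, 6)

R1 → 1/5·R1
  [  1  2/5  |  -3/5 ]
  [ -2   -1  |     0 ]
R2 → R2 + 2·R1
  [ 1   2/5  |  -3/5 ]
  [ 0  -1/5  |  -6/5 ]
R2 → -5·R2
  [ 1  2/5  |  -3/5 ]
  [ 0    1  |     6 ]
R1 → R1 − 2/5·R2
  [ 1  0  |  -3 ]
  [ 0  1  |   6 ]
Reading off the last column: p = -3, q = 6.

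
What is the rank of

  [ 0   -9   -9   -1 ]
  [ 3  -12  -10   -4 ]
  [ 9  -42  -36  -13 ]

R1 <-> R2
  [ 3  -12  -10   -4 ]
  [ 0   -9   -9   -1 ]
  [ 9  -42  -36  -13 ]
R1 -> 1/3·R1
  [ 1   -4  -10/3  -4/3 ]
  [ 0   -9     -9    -1 ]
  [ 9  -42    -36   -13 ]
R3 -> R3 − 9·R1
  [ 1  -4  -10/3  -4/3 ]
  [ 0  -9     -9    -1 ]
  [ 0  -6     -6    -1 ]
R2 -> -1/9·R2
  [ 1  -4  -10/3  -4/3 ]
  [ 0   1      1   1/9 ]
  [ 0  -6     -6    -1 ]
R3 -> R3 + 6·R2
  [ 1  -4  -10/3  -4/3 ]
  [ 0   1      1   1/9 ]
  [ 0   0      0  -1/3 ]
R3 -> -3·R3
  [ 1  -4  -10/3  -4/3 ]
  [ 0   1      1   1/9 ]
  [ 0   0      0     1 ]
R2 -> R2 − 1/9·R3
  [ 1  -4  -10/3  -4/3 ]
  [ 0   1      1     0 ]
  [ 0   0      0     1 ]
R1 -> R1 + 4/3·R3
  [ 1  -4  -10/3  0 ]
  [ 0   1      1  0 ]
  [ 0   0      0  1 ]
R1 -> R1 + 4·R2
  [ 1  0  2/3  0 ]
  [ 0  1    1  0 ]
  [ 0  0    0  1 ]
The reduced form has 3 nonzero rows.

rank = 3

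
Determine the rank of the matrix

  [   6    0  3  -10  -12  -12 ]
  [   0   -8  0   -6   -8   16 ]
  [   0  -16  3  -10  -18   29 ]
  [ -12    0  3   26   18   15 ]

rank = 3

Multiply r1 by 1/6.
  [   1    0  1/2  -5/3   -2  -2 ]
  [   0   -8    0    -6   -8  16 ]
  [   0  -16    3   -10  -18  29 ]
  [ -12    0    3    26   18  15 ]
Add 12 times r1 to r4.
  [ 1    0  1/2  -5/3   -2  -2 ]
  [ 0   -8    0    -6   -8  16 ]
  [ 0  -16    3   -10  -18  29 ]
  [ 0    0    9     6   -6  -9 ]
Multiply r2 by -1/8.
  [ 1    0  1/2  -5/3   -2  -2 ]
  [ 0    1    0   3/4    1  -2 ]
  [ 0  -16    3   -10  -18  29 ]
  [ 0    0    9     6   -6  -9 ]
Add 16 times r2 to r3.
  [ 1  0  1/2  -5/3  -2  -2 ]
  [ 0  1    0   3/4   1  -2 ]
  [ 0  0    3     2  -2  -3 ]
  [ 0  0    9     6  -6  -9 ]
Multiply r3 by 1/3.
  [ 1  0  1/2  -5/3    -2  -2 ]
  [ 0  1    0   3/4     1  -2 ]
  [ 0  0    1   2/3  -2/3  -1 ]
  [ 0  0    9     6    -6  -9 ]
Subtract 9 times r3 from r4.
  [ 1  0  1/2  -5/3    -2  -2 ]
  [ 0  1    0   3/4     1  -2 ]
  [ 0  0    1   2/3  -2/3  -1 ]
  [ 0  0    0     0     0   0 ]
Subtract 1/2 times r3 from r1.
  [ 1  0  0   -2  -5/3  -3/2 ]
  [ 0  1  0  3/4     1    -2 ]
  [ 0  0  1  2/3  -2/3    -1 ]
  [ 0  0  0    0     0     0 ]
The reduced form has 3 nonzero rows.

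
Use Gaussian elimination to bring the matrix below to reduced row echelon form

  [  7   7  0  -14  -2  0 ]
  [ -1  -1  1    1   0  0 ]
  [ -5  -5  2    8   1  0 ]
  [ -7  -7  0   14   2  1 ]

[[1, 1, 0, -2, 0, 0], [0, 0, 1, -1, 0, 0], [0, 0, 0, 0, 1, 0], [0, 0, 0, 0, 0, 1]]

r1 -> 1/7·r1
  [  1   1  0  -2  -2/7  0 ]
  [ -1  -1  1   1     0  0 ]
  [ -5  -5  2   8     1  0 ]
  [ -7  -7  0  14     2  1 ]
r2 -> r2 + r1
  [  1   1  0  -2  -2/7  0 ]
  [  0   0  1  -1  -2/7  0 ]
  [ -5  -5  2   8     1  0 ]
  [ -7  -7  0  14     2  1 ]
r3 -> r3 + 5·r1
  [  1   1  0  -2  -2/7  0 ]
  [  0   0  1  -1  -2/7  0 ]
  [  0   0  2  -2  -3/7  0 ]
  [ -7  -7  0  14     2  1 ]
r4 -> r4 + 7·r1
  [ 1  1  0  -2  -2/7  0 ]
  [ 0  0  1  -1  -2/7  0 ]
  [ 0  0  2  -2  -3/7  0 ]
  [ 0  0  0   0     0  1 ]
r3 -> r3 − 2·r2
  [ 1  1  0  -2  -2/7  0 ]
  [ 0  0  1  -1  -2/7  0 ]
  [ 0  0  0   0   1/7  0 ]
  [ 0  0  0   0     0  1 ]
r3 -> 7·r3
  [ 1  1  0  -2  -2/7  0 ]
  [ 0  0  1  -1  -2/7  0 ]
  [ 0  0  0   0     1  0 ]
  [ 0  0  0   0     0  1 ]
r2 -> r2 + 2/7·r3
  [ 1  1  0  -2  -2/7  0 ]
  [ 0  0  1  -1     0  0 ]
  [ 0  0  0   0     1  0 ]
  [ 0  0  0   0     0  1 ]
r1 -> r1 + 2/7·r3
  [ 1  1  0  -2  0  0 ]
  [ 0  0  1  -1  0  0 ]
  [ 0  0  0   0  1  0 ]
  [ 0  0  0   0  0  1 ]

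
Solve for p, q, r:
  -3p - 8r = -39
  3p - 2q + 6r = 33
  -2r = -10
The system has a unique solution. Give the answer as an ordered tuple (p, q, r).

Form the augmented matrix and row-reduce:
  [ -3   0  -8  |  -39 ]
  [  3  -2   6  |   33 ]
  [  0   0  -2  |  -10 ]
r1 ← -1/3·r1
  [ 1   0  8/3  |   13 ]
  [ 3  -2    6  |   33 ]
  [ 0   0   -2  |  -10 ]
r2 ← r2 − 3·r1
  [ 1   0  8/3  |   13 ]
  [ 0  -2   -2  |   -6 ]
  [ 0   0   -2  |  -10 ]
r2 ← -1/2·r2
  [ 1  0  8/3  |   13 ]
  [ 0  1    1  |    3 ]
  [ 0  0   -2  |  -10 ]
r3 ← -1/2·r3
  [ 1  0  8/3  |  13 ]
  [ 0  1    1  |   3 ]
  [ 0  0    1  |   5 ]
r2 ← r2 − r3
  [ 1  0  8/3  |  13 ]
  [ 0  1    0  |  -2 ]
  [ 0  0    1  |   5 ]
r1 ← r1 − 8/3·r3
  [ 1  0  0  |  -1/3 ]
  [ 0  1  0  |    -2 ]
  [ 0  0  1  |     5 ]
Reading off the last column: p = -1/3, q = -2, r = 5.

(-1/3, -2, 5)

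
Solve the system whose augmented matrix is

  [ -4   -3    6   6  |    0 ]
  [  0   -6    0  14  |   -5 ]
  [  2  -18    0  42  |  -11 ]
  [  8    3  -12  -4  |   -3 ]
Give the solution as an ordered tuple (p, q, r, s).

Multiply R1 by -1/4.
  [ 1  3/4  -3/2  -3/2  |    0 ]
  [ 0   -6     0    14  |   -5 ]
  [ 2  -18     0    42  |  -11 ]
  [ 8    3   -12    -4  |   -3 ]
Subtract 2 times R1 from R3.
  [ 1    3/4  -3/2  -3/2  |    0 ]
  [ 0     -6     0    14  |   -5 ]
  [ 0  -39/2     3    45  |  -11 ]
  [ 8      3   -12    -4  |   -3 ]
Subtract 8 times R1 from R4.
  [ 1    3/4  -3/2  -3/2  |    0 ]
  [ 0     -6     0    14  |   -5 ]
  [ 0  -39/2     3    45  |  -11 ]
  [ 0     -3     0     8  |   -3 ]
Multiply R2 by -1/6.
  [ 1    3/4  -3/2  -3/2  |    0 ]
  [ 0      1     0  -7/3  |  5/6 ]
  [ 0  -39/2     3    45  |  -11 ]
  [ 0     -3     0     8  |   -3 ]
Add 39/2 times R2 to R3.
  [ 1  3/4  -3/2  -3/2  |     0 ]
  [ 0    1     0  -7/3  |   5/6 ]
  [ 0    0     3  -1/2  |  21/4 ]
  [ 0   -3     0     8  |    -3 ]
Add 3 times R2 to R4.
  [ 1  3/4  -3/2  -3/2  |     0 ]
  [ 0    1     0  -7/3  |   5/6 ]
  [ 0    0     3  -1/2  |  21/4 ]
  [ 0    0     0     1  |  -1/2 ]
Multiply R3 by 1/3.
  [ 1  3/4  -3/2  -3/2  |     0 ]
  [ 0    1     0  -7/3  |   5/6 ]
  [ 0    0     1  -1/6  |   7/4 ]
  [ 0    0     0     1  |  -1/2 ]
Add 1/6 times R4 to R3.
  [ 1  3/4  -3/2  -3/2  |     0 ]
  [ 0    1     0  -7/3  |   5/6 ]
  [ 0    0     1     0  |   5/3 ]
  [ 0    0     0     1  |  -1/2 ]
Add 7/3 times R4 to R2.
  [ 1  3/4  -3/2  -3/2  |     0 ]
  [ 0    1     0     0  |  -1/3 ]
  [ 0    0     1     0  |   5/3 ]
  [ 0    0     0     1  |  -1/2 ]
Add 3/2 times R4 to R1.
  [ 1  3/4  -3/2  0  |  -3/4 ]
  [ 0    1     0  0  |  -1/3 ]
  [ 0    0     1  0  |   5/3 ]
  [ 0    0     0  1  |  -1/2 ]
Add 3/2 times R3 to R1.
  [ 1  3/4  0  0  |   7/4 ]
  [ 0    1  0  0  |  -1/3 ]
  [ 0    0  1  0  |   5/3 ]
  [ 0    0  0  1  |  -1/2 ]
Subtract 3/4 times R2 from R1.
  [ 1  0  0  0  |     2 ]
  [ 0  1  0  0  |  -1/3 ]
  [ 0  0  1  0  |   5/3 ]
  [ 0  0  0  1  |  -1/2 ]
Reading off the last column: p = 2, q = -1/3, r = 5/3, s = -1/2.

(2, -1/3, 5/3, -1/2)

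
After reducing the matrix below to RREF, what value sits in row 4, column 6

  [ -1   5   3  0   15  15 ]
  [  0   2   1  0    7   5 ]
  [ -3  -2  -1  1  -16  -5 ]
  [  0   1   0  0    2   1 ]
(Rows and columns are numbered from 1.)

Multiply ρ1 by -1.
Add 3 times ρ1 to ρ3.
Multiply ρ2 by 1/2.
Add 17 times ρ2 to ρ3.
Subtract ρ2 from ρ4.
Multiply ρ3 by -2/3.
Add 1/2 times ρ3 to ρ4.
Multiply ρ4 by -3.
Add 2/3 times ρ4 to ρ3.
Subtract 1/2 times ρ3 from ρ2.
Add 3 times ρ3 to ρ1.
Add 5 times ρ2 to ρ1.

-3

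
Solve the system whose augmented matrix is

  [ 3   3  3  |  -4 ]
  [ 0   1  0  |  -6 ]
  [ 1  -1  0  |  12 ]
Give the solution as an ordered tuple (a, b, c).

Multiply ρ1 by 1/3.
  [ 1   1  1  |  -4/3 ]
  [ 0   1  0  |    -6 ]
  [ 1  -1  0  |    12 ]
Subtract ρ1 from ρ3.
  [ 1   1   1  |  -4/3 ]
  [ 0   1   0  |    -6 ]
  [ 0  -2  -1  |  40/3 ]
Add 2 times ρ2 to ρ3.
  [ 1  1   1  |  -4/3 ]
  [ 0  1   0  |    -6 ]
  [ 0  0  -1  |   4/3 ]
Multiply ρ3 by -1.
  [ 1  1  1  |  -4/3 ]
  [ 0  1  0  |    -6 ]
  [ 0  0  1  |  -4/3 ]
Subtract ρ3 from ρ1.
  [ 1  1  0  |     0 ]
  [ 0  1  0  |    -6 ]
  [ 0  0  1  |  -4/3 ]
Subtract ρ2 from ρ1.
  [ 1  0  0  |     6 ]
  [ 0  1  0  |    -6 ]
  [ 0  0  1  |  -4/3 ]
Reading off the last column: a = 6, b = -6, c = -4/3.

(6, -6, -4/3)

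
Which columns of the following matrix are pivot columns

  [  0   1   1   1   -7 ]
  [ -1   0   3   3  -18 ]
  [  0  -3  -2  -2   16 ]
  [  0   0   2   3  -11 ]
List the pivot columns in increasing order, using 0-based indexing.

0, 1, 2, 3

R1 ↔ R2
  [ -1   0   3   3  -18 ]
  [  0   1   1   1   -7 ]
  [  0  -3  -2  -2   16 ]
  [  0   0   2   3  -11 ]
R1 ← -1·R1
  [ 1   0  -3  -3   18 ]
  [ 0   1   1   1   -7 ]
  [ 0  -3  -2  -2   16 ]
  [ 0   0   2   3  -11 ]
R3 ← R3 + 3·R2
  [ 1  0  -3  -3   18 ]
  [ 0  1   1   1   -7 ]
  [ 0  0   1   1   -5 ]
  [ 0  0   2   3  -11 ]
R4 ← R4 − 2·R3
  [ 1  0  -3  -3  18 ]
  [ 0  1   1   1  -7 ]
  [ 0  0   1   1  -5 ]
  [ 0  0   0   1  -1 ]
R3 ← R3 − R4
  [ 1  0  -3  -3  18 ]
  [ 0  1   1   1  -7 ]
  [ 0  0   1   0  -4 ]
  [ 0  0   0   1  -1 ]
R2 ← R2 − R4
  [ 1  0  -3  -3  18 ]
  [ 0  1   1   0  -6 ]
  [ 0  0   1   0  -4 ]
  [ 0  0   0   1  -1 ]
R1 ← R1 + 3·R4
  [ 1  0  -3  0  15 ]
  [ 0  1   1  0  -6 ]
  [ 0  0   1  0  -4 ]
  [ 0  0   0  1  -1 ]
R2 ← R2 − R3
  [ 1  0  -3  0  15 ]
  [ 0  1   0  0  -2 ]
  [ 0  0   1  0  -4 ]
  [ 0  0   0  1  -1 ]
R1 ← R1 + 3·R3
  [ 1  0  0  0   3 ]
  [ 0  1  0  0  -2 ]
  [ 0  0  1  0  -4 ]
  [ 0  0  0  1  -1 ]
Pivot columns are the columns containing a leading 1.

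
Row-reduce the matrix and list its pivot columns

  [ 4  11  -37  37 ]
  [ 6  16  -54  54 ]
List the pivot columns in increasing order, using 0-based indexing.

ρ1 -> 1/4·ρ1
  [ 1  11/4  -37/4  37/4 ]
  [ 6    16    -54    54 ]
ρ2 -> ρ2 − 6·ρ1
  [ 1  11/4  -37/4  37/4 ]
  [ 0  -1/2    3/2  -3/2 ]
ρ2 -> -2·ρ2
  [ 1  11/4  -37/4  37/4 ]
  [ 0     1     -3     3 ]
ρ1 -> ρ1 − 11/4·ρ2
  [ 1  0  -1  1 ]
  [ 0  1  -3  3 ]
Pivot columns are the columns containing a leading 1.

0, 1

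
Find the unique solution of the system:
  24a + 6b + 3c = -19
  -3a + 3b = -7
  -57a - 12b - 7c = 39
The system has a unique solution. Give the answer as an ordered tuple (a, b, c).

(-2/3, -3, 5)

Form the augmented matrix and row-reduce:
  [  24    6   3  |  -19 ]
  [  -3    3   0  |   -7 ]
  [ -57  -12  -7  |   39 ]
R1 := 1/24·R1
  [   1  1/4  1/8  |  -19/24 ]
  [  -3    3    0  |      -7 ]
  [ -57  -12   -7  |      39 ]
R2 := R2 + 3·R1
  [   1   1/4  1/8  |  -19/24 ]
  [   0  15/4  3/8  |   -75/8 ]
  [ -57   -12   -7  |      39 ]
R3 := R3 + 57·R1
  [ 1   1/4  1/8  |  -19/24 ]
  [ 0  15/4  3/8  |   -75/8 ]
  [ 0   9/4  1/8  |   -49/8 ]
R2 := 4/15·R2
  [ 1  1/4   1/8  |  -19/24 ]
  [ 0    1  1/10  |    -5/2 ]
  [ 0  9/4   1/8  |   -49/8 ]
R3 := R3 − 9/4·R2
  [ 1  1/4    1/8  |  -19/24 ]
  [ 0    1   1/10  |    -5/2 ]
  [ 0    0  -1/10  |    -1/2 ]
R3 := -10·R3
  [ 1  1/4   1/8  |  -19/24 ]
  [ 0    1  1/10  |    -5/2 ]
  [ 0    0     1  |       5 ]
R2 := R2 − 1/10·R3
  [ 1  1/4  1/8  |  -19/24 ]
  [ 0    1    0  |      -3 ]
  [ 0    0    1  |       5 ]
R1 := R1 − 1/8·R3
  [ 1  1/4  0  |  -17/12 ]
  [ 0    1  0  |      -3 ]
  [ 0    0  1  |       5 ]
R1 := R1 − 1/4·R2
  [ 1  0  0  |  -2/3 ]
  [ 0  1  0  |    -3 ]
  [ 0  0  1  |     5 ]
Reading off the last column: a = -2/3, b = -3, c = 5.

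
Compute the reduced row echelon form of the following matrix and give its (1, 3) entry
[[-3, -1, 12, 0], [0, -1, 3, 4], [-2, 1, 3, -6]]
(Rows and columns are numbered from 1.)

-3

R1 := -1/3·R1
  [  1  1/3  -4   0 ]
  [  0   -1   3   4 ]
  [ -2    1   3  -6 ]
R3 := R3 + 2·R1
  [ 1  1/3  -4   0 ]
  [ 0   -1   3   4 ]
  [ 0  5/3  -5  -6 ]
R2 := -1·R2
  [ 1  1/3  -4   0 ]
  [ 0    1  -3  -4 ]
  [ 0  5/3  -5  -6 ]
R3 := R3 − 5/3·R2
  [ 1  1/3  -4    0 ]
  [ 0    1  -3   -4 ]
  [ 0    0   0  2/3 ]
R3 := 3/2·R3
  [ 1  1/3  -4   0 ]
  [ 0    1  -3  -4 ]
  [ 0    0   0   1 ]
R2 := R2 + 4·R3
  [ 1  1/3  -4  0 ]
  [ 0    1  -3  0 ]
  [ 0    0   0  1 ]
R1 := R1 − 1/3·R2
  [ 1  0  -3  0 ]
  [ 0  1  -3  0 ]
  [ 0  0   0  1 ]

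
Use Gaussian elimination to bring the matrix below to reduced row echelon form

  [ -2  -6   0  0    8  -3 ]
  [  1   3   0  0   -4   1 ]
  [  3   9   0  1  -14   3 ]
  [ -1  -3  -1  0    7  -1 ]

[[1, 3, 0, 0, -4, 0], [0, 0, 1, 0, -3, 0], [0, 0, 0, 1, -2, 0], [0, 0, 0, 0, 0, 1]]

R1 → -1/2·R1
  [  1   3   0  0   -4  3/2 ]
  [  1   3   0  0   -4    1 ]
  [  3   9   0  1  -14    3 ]
  [ -1  -3  -1  0    7   -1 ]
R2 → R2 − R1
  [  1   3   0  0   -4   3/2 ]
  [  0   0   0  0    0  -1/2 ]
  [  3   9   0  1  -14     3 ]
  [ -1  -3  -1  0    7    -1 ]
R3 → R3 − 3·R1
  [  1   3   0  0  -4   3/2 ]
  [  0   0   0  0   0  -1/2 ]
  [  0   0   0  1  -2  -3/2 ]
  [ -1  -3  -1  0   7    -1 ]
R4 → R4 + R1
  [ 1  3   0  0  -4   3/2 ]
  [ 0  0   0  0   0  -1/2 ]
  [ 0  0   0  1  -2  -3/2 ]
  [ 0  0  -1  0   3   1/2 ]
R2 <=> R4
  [ 1  3   0  0  -4   3/2 ]
  [ 0  0  -1  0   3   1/2 ]
  [ 0  0   0  1  -2  -3/2 ]
  [ 0  0   0  0   0  -1/2 ]
R2 → -1·R2
  [ 1  3  0  0  -4   3/2 ]
  [ 0  0  1  0  -3  -1/2 ]
  [ 0  0  0  1  -2  -3/2 ]
  [ 0  0  0  0   0  -1/2 ]
R4 → -2·R4
  [ 1  3  0  0  -4   3/2 ]
  [ 0  0  1  0  -3  -1/2 ]
  [ 0  0  0  1  -2  -3/2 ]
  [ 0  0  0  0   0     1 ]
R3 → R3 + 3/2·R4
  [ 1  3  0  0  -4   3/2 ]
  [ 0  0  1  0  -3  -1/2 ]
  [ 0  0  0  1  -2     0 ]
  [ 0  0  0  0   0     1 ]
R2 → R2 + 1/2·R4
  [ 1  3  0  0  -4  3/2 ]
  [ 0  0  1  0  -3    0 ]
  [ 0  0  0  1  -2    0 ]
  [ 0  0  0  0   0    1 ]
R1 → R1 − 3/2·R4
  [ 1  3  0  0  -4  0 ]
  [ 0  0  1  0  -3  0 ]
  [ 0  0  0  1  -2  0 ]
  [ 0  0  0  0   0  1 ]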